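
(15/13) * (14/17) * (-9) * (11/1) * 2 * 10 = -415800/221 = -1881.45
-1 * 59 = -59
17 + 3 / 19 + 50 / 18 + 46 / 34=61886 / 2907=21.29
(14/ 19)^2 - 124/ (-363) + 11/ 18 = 1175963/ 786258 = 1.50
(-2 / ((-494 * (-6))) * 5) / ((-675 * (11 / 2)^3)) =0.00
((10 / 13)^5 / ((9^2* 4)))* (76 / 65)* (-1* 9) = -380000 / 43441281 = -0.01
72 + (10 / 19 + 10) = 1568 / 19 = 82.53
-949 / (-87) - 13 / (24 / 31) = -1365 / 232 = -5.88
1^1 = 1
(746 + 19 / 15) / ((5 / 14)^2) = 2196964 / 375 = 5858.57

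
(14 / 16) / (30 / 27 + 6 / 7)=441 / 992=0.44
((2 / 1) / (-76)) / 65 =-1 / 2470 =-0.00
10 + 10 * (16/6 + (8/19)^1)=2330/57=40.88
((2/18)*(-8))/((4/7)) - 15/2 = -9.06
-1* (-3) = 3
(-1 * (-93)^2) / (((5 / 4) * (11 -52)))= 34596 / 205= 168.76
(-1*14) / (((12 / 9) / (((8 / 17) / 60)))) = -7 / 85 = -0.08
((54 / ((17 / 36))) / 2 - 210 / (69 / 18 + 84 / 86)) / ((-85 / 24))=-402624 / 105485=-3.82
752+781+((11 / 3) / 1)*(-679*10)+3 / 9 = -23363.33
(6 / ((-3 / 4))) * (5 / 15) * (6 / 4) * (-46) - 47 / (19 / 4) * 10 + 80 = 3136 / 19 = 165.05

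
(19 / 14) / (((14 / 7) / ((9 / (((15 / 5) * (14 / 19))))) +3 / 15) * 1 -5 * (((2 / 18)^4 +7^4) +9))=-11842605 / 105143841404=-0.00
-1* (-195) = 195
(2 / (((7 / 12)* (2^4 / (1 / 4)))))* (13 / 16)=0.04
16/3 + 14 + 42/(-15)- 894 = -13162/15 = -877.47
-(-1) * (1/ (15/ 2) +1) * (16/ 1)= 18.13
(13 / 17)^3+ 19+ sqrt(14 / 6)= sqrt(21) / 3+ 95544 / 4913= 20.97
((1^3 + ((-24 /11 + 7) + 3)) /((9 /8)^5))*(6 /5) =6356992 /1082565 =5.87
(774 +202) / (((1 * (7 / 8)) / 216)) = 1686528 / 7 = 240932.57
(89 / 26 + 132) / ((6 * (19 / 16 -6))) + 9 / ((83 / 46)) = 10610 / 35607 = 0.30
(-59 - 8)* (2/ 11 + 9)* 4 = -27068/ 11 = -2460.73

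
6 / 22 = 3 / 11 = 0.27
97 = 97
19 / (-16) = -19 / 16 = -1.19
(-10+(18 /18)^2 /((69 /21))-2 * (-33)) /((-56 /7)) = -1295 /184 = -7.04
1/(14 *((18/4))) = 1/63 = 0.02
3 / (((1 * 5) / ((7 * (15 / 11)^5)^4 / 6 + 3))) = 798406250392032962105556243 / 6727499949325600092010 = 118678.00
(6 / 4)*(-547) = -1641 / 2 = -820.50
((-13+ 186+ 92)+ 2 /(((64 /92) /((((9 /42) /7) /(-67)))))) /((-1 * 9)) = -13919851 /472752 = -29.44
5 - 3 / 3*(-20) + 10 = 35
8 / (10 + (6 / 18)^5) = 1944 / 2431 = 0.80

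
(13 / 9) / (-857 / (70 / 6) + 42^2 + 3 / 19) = 8645 / 10118844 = 0.00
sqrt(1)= 1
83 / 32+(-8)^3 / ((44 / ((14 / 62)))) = -0.03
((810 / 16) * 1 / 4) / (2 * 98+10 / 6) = 1215 / 18976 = 0.06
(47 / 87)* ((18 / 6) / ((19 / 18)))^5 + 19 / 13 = 101.64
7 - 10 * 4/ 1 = -33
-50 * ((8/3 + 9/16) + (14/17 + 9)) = -266275/408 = -652.63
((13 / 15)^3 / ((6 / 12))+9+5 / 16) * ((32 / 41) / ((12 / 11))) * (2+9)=69354659 / 830250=83.53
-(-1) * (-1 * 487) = -487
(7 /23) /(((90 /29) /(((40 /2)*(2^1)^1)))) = 812 /207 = 3.92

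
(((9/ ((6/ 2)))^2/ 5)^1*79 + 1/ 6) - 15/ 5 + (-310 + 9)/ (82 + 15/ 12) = 452051/ 3330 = 135.75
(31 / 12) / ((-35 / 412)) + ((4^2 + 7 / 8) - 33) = -46.53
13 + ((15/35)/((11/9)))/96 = 13.00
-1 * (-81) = 81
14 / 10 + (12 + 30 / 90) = 206 / 15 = 13.73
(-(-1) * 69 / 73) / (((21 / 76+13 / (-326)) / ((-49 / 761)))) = -41883828 / 162714737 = -0.26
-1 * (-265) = 265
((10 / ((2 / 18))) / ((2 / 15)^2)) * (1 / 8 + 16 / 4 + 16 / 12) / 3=147375 / 16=9210.94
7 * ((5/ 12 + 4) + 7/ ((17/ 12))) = 13363/ 204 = 65.50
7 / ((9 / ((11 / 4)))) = 77 / 36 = 2.14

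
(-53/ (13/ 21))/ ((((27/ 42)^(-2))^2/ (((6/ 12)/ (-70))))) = 1043199/ 9988160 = 0.10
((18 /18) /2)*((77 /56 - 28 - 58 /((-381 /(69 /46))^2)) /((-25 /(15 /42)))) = 0.19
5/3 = 1.67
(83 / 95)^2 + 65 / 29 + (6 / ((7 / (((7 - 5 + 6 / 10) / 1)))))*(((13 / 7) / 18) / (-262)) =30278794379 / 10080076650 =3.00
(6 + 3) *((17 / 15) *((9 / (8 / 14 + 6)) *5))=3213 / 46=69.85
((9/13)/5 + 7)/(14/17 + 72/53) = 209032/63895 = 3.27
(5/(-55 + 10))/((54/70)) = -35/243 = -0.14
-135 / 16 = -8.44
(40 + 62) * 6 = 612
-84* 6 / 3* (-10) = 1680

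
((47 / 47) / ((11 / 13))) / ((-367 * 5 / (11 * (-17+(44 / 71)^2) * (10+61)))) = 1088893 / 130285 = 8.36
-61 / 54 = -1.13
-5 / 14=-0.36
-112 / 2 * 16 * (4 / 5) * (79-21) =-207872 / 5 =-41574.40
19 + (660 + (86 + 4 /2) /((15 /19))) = 11857 /15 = 790.47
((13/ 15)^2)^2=28561/ 50625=0.56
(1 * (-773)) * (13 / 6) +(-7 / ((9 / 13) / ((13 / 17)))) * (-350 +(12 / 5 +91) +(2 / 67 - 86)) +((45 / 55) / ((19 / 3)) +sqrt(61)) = sqrt(61) +20868776219 / 21424590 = 981.87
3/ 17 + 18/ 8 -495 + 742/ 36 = -288841/ 612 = -471.96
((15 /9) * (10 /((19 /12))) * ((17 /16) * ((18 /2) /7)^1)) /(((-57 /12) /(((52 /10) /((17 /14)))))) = -4680 /361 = -12.96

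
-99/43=-2.30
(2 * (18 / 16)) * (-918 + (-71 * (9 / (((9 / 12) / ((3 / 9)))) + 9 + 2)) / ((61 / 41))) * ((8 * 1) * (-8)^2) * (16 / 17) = -1836988416 / 1037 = -1771444.95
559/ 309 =1.81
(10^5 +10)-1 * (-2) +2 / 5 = 500062 / 5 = 100012.40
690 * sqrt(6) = 1690.15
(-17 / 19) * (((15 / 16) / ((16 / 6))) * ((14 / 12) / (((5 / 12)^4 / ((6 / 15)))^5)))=-171081539662968577327104 / 1132488250732421875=-151066.94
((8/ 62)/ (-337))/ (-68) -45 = -45.00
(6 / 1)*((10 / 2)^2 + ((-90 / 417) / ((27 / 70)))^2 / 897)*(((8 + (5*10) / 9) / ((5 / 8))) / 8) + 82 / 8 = 7023336550691 / 16845670764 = 416.92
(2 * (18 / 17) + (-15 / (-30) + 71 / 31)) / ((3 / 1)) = 5173 / 3162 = 1.64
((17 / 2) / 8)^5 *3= 4259571 / 1048576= 4.06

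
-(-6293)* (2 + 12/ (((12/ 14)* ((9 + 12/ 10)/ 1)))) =1082396/ 51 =21223.45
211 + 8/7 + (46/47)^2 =3295177/15463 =213.10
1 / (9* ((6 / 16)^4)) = 4096 / 729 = 5.62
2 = 2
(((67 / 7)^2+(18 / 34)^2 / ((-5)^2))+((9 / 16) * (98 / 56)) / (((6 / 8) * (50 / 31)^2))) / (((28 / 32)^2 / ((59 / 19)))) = 3078913438919 / 8239931875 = 373.66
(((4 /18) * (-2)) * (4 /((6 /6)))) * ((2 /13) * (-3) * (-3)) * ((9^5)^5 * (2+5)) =-160809149242974979884535776 /13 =-12369934557151921529579680.00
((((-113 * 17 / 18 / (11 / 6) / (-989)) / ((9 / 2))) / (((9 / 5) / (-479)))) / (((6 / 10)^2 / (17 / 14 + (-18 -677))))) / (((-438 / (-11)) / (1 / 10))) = 223437609175 / 13263166476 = 16.85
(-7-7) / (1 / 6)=-84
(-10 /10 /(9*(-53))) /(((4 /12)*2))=1 /318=0.00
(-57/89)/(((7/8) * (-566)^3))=57/14120411501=0.00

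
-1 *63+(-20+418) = 335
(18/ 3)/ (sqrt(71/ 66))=6 * sqrt(4686)/ 71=5.78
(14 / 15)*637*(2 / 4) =4459 / 15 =297.27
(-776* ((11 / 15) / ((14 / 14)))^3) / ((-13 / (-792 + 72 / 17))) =-512296576 / 27625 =-18544.67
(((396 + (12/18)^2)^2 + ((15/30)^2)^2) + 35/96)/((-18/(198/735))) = -896238365/381024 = -2352.18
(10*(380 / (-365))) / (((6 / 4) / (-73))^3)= 32400320 / 27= 1200011.85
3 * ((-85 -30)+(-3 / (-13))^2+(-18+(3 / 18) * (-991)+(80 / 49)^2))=-719301487 / 811538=-886.34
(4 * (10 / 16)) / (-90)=-0.03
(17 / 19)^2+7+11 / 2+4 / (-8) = 4621 / 361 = 12.80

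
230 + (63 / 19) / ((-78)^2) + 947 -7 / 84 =22674487 / 19266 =1176.92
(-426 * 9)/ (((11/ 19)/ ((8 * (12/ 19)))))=-368064/ 11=-33460.36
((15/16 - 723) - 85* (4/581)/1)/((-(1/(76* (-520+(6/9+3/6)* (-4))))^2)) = 6008131043768788/5229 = 1149001920781.94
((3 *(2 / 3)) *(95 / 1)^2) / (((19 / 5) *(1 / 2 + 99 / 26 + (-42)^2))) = 2.69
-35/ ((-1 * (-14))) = -5/ 2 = -2.50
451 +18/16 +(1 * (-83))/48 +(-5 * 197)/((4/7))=-1273.35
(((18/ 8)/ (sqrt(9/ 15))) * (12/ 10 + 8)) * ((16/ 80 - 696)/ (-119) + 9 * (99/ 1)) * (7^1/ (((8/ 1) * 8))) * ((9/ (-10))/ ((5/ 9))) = -372803067 * sqrt(15)/ 340000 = -4246.65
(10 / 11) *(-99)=-90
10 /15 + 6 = 20 /3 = 6.67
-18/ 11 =-1.64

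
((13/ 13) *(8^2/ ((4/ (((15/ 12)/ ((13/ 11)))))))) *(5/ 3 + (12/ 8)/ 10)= 1199/ 39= 30.74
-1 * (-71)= 71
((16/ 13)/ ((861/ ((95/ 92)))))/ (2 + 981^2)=380/ 247749768357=0.00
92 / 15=6.13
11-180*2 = -349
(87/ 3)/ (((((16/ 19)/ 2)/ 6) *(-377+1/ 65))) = -35815/ 32672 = -1.10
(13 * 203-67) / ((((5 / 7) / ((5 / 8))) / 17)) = 76517 / 2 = 38258.50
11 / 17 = 0.65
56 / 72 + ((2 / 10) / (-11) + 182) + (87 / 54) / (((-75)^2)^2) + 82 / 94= 183.63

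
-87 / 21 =-29 / 7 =-4.14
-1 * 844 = -844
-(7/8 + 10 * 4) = -327/8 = -40.88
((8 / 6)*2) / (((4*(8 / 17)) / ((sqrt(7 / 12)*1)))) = 1.08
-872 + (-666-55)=-1593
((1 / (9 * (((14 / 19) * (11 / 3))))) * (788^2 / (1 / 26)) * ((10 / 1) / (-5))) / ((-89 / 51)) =5214687712 / 6853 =760935.02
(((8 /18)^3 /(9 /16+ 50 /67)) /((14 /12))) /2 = 68608 /2386503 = 0.03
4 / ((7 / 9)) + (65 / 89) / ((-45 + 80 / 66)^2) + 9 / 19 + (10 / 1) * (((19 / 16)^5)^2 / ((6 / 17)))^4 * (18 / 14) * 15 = 2083479505257667009611281454972268714313544185340224189802438792079 / 173387540191581032847189512079683127736847322111541499658240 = 12016316.18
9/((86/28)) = 126/43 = 2.93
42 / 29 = 1.45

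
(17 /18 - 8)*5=-635 /18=-35.28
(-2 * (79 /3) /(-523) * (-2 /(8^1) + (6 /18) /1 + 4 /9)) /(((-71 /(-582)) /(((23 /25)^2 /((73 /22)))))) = 1694457886 /15247738125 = 0.11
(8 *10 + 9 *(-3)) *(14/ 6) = 371/ 3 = 123.67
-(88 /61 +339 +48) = -23695 /61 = -388.44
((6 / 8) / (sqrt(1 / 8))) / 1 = 3* sqrt(2) / 2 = 2.12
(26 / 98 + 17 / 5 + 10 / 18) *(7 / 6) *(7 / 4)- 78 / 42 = 51109 / 7560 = 6.76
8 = 8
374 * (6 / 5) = 2244 / 5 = 448.80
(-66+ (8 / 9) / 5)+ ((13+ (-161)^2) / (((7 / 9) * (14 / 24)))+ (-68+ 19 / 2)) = 251530219 / 4410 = 57036.33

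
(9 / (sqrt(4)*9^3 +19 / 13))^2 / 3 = 4563 / 359974729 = 0.00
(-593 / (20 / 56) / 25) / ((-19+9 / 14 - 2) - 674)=116228 / 1215125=0.10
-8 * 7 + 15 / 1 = -41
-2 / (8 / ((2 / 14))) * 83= -83 / 28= -2.96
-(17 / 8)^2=-289 / 64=-4.52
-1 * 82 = -82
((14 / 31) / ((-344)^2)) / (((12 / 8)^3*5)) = 7 / 30952260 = 0.00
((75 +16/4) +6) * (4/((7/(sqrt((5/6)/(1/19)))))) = 170 * sqrt(570)/21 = 193.27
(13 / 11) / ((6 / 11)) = 13 / 6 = 2.17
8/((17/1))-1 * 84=-1420/17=-83.53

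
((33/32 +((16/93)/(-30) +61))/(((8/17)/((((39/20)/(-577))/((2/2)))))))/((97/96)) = -611908999/1388031200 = -0.44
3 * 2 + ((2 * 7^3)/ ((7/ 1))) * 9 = 888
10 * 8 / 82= 40 / 41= 0.98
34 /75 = 0.45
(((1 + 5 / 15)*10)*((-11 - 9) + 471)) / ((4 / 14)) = 63140 / 3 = 21046.67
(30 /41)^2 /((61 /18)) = 16200 /102541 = 0.16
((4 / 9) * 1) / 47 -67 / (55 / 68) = -1926968 / 23265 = -82.83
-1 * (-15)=15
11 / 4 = 2.75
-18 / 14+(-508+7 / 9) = -32036 / 63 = -508.51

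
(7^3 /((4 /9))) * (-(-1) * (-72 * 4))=-222264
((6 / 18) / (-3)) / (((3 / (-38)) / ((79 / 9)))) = 3002 / 243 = 12.35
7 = 7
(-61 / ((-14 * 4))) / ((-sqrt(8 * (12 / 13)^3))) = -793 * sqrt(78) / 16128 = -0.43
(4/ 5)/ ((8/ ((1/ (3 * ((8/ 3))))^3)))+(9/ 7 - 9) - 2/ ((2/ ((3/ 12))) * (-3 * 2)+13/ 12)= -154794139/ 20177920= -7.67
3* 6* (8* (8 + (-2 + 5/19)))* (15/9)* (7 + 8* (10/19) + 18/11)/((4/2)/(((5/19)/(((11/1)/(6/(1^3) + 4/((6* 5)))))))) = 1416.75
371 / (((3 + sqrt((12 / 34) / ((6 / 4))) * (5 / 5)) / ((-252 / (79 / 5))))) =-23840460 / 11771 + 934920 * sqrt(17) / 11771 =-1697.87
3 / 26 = 0.12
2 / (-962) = -1 / 481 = -0.00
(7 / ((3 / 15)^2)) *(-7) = -1225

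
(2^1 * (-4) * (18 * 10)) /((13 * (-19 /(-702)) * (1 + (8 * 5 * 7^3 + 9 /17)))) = -660960 /2216027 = -0.30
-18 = -18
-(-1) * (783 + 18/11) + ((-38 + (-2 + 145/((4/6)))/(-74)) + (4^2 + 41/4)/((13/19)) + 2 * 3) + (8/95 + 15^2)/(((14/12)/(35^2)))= 23838090988/100529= 237126.51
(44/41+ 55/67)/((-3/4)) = -20812/8241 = -2.53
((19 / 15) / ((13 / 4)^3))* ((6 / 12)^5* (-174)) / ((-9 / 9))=2204 / 10985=0.20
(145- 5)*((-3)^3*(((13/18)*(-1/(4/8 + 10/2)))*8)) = 43680/11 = 3970.91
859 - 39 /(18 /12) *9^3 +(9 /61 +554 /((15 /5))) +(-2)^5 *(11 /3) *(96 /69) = -76071076 /4209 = -18073.43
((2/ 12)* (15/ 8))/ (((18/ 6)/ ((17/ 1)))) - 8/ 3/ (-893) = 76033/ 42864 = 1.77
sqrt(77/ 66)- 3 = -3+sqrt(42)/ 6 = -1.92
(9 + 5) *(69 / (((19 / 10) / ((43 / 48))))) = 455.46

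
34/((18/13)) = 221/9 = 24.56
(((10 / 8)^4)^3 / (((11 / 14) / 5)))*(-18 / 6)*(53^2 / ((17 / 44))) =-72008056640625 / 35651584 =-2019771.59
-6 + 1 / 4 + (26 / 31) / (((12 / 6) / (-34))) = -20.01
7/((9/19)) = 133/9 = 14.78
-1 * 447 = -447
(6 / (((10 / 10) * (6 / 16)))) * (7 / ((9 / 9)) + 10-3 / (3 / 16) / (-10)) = 1488 / 5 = 297.60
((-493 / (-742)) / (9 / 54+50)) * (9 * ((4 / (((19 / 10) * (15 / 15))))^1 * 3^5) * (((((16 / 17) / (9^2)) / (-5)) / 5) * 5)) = -300672 / 2121749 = -0.14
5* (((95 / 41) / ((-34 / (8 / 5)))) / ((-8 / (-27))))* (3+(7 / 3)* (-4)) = 16245 / 1394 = 11.65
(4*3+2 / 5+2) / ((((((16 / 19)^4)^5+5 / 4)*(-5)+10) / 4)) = 43303649423092943838745652352 / 2698355427354483947031052475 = 16.05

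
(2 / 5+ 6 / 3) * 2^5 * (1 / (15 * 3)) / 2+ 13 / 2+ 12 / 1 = 2903 / 150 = 19.35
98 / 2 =49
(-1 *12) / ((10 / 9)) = -54 / 5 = -10.80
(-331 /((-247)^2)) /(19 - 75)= 331 /3416504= 0.00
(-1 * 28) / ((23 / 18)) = -21.91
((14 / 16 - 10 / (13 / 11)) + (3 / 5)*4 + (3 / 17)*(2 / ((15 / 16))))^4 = 3268992155912064481 / 6106734799360000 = 535.31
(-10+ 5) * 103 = -515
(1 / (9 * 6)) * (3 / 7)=1 / 126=0.01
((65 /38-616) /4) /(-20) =23343 /3040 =7.68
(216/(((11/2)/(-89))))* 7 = -269136/11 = -24466.91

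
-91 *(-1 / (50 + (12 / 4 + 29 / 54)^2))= 265356 / 182281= 1.46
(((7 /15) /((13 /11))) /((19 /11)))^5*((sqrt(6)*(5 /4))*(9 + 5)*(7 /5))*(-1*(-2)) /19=21360584468181343*sqrt(6) /13264615404607246875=0.00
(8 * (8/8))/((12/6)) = 4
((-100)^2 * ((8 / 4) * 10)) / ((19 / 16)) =3200000 / 19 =168421.05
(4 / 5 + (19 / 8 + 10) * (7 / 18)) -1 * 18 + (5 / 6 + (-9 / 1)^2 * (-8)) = -158293 / 240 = -659.55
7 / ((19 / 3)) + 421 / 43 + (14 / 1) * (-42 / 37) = -151022 / 30229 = -5.00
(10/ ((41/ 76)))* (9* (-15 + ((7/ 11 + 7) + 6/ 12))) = -516420/ 451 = -1145.06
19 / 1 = 19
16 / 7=2.29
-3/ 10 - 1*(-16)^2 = -256.30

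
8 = 8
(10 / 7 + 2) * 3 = 72 / 7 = 10.29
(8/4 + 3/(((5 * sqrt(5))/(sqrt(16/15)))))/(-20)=-1/10 - sqrt(3)/125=-0.11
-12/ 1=-12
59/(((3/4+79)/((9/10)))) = 1062/1595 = 0.67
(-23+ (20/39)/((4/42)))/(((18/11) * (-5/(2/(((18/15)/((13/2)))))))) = 2519/108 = 23.32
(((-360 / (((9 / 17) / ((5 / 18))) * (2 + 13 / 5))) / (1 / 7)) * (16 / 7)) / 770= -13600 / 15939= -0.85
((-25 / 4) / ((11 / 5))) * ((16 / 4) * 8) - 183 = -3013 / 11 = -273.91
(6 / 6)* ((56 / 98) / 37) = 4 / 259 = 0.02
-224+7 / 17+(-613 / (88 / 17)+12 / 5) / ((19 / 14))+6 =-21536651 / 71060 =-303.08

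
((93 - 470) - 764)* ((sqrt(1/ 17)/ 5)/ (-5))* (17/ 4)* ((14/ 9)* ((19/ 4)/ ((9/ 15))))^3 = 13421794085* sqrt(17)/ 629856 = 87860.52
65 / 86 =0.76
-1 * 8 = -8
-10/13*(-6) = 60/13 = 4.62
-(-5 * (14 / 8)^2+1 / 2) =237 / 16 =14.81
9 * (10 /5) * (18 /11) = 324 /11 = 29.45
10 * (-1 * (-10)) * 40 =4000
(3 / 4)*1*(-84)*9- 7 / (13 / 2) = -7385 / 13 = -568.08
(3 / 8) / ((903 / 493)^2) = 243049 / 2174424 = 0.11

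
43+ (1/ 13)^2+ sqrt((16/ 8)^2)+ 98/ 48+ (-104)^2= 44060521/ 4056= 10863.05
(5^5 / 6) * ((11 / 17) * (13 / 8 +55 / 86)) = 26778125 / 35088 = 763.17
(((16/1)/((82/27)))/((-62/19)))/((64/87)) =-44631/20336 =-2.19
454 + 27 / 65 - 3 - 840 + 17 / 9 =-386.70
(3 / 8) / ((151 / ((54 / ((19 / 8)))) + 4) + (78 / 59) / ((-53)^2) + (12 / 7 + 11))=187938954 / 11705319209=0.02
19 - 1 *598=-579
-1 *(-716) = 716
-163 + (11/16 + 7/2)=-158.81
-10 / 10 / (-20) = 1 / 20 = 0.05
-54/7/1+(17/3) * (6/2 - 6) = -173/7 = -24.71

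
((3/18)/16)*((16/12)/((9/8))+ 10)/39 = 151/50544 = 0.00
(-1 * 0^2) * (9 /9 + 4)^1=0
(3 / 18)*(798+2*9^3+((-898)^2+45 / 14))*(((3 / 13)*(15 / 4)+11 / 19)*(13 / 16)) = 16155473695 / 102144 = 158163.71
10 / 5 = 2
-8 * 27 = -216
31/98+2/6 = 191/294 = 0.65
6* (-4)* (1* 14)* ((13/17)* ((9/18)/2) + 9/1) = -52500/17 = -3088.24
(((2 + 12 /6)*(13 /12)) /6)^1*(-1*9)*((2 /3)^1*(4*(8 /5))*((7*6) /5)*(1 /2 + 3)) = -20384 /25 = -815.36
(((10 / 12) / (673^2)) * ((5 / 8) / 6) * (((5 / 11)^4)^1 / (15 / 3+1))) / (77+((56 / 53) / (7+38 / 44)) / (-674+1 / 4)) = 5014296875 / 283154993334001495872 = 0.00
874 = 874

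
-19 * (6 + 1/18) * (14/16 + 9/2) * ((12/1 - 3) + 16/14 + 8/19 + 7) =-684302/63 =-10861.94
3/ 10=0.30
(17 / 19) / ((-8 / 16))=-34 / 19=-1.79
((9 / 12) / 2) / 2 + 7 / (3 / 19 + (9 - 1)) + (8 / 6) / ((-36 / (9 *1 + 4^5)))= -2491829 / 66960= -37.21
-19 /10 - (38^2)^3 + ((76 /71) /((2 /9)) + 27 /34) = -18171001055044 /6035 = -3010936380.29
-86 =-86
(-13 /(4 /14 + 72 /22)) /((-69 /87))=29029 /6302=4.61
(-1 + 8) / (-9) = -7 / 9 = -0.78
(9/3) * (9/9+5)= 18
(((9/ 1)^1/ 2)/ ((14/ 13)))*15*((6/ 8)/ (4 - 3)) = 47.01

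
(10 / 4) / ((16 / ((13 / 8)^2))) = 0.41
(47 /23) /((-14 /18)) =-2.63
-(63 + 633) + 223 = -473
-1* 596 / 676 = -149 / 169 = -0.88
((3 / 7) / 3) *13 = 13 / 7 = 1.86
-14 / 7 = -2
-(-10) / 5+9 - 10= 1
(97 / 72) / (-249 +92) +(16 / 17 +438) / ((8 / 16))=168699247 / 192168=877.87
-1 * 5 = -5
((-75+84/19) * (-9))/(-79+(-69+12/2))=-12069/2698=-4.47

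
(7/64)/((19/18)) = 63/608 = 0.10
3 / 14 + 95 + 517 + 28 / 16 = 17191 / 28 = 613.96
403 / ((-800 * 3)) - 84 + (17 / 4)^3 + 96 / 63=-65839 / 11200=-5.88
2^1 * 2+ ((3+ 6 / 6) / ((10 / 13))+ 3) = 61 / 5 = 12.20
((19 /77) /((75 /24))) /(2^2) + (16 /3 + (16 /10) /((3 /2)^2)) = 105062 /17325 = 6.06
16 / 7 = 2.29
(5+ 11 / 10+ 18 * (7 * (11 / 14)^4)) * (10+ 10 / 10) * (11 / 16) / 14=89846977 / 3073280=29.23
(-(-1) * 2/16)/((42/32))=0.10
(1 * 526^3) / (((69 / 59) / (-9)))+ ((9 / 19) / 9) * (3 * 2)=-489422689950 / 437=-1119960388.90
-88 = -88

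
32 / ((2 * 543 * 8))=2 / 543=0.00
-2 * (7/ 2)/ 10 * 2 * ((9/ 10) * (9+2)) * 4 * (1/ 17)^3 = -1386/ 122825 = -0.01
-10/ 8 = -5/ 4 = -1.25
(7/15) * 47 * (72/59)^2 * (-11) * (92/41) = -575334144/713605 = -806.24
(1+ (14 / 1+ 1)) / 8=2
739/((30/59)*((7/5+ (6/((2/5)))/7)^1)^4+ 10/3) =39257250375/4432658518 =8.86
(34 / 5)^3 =39304 / 125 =314.43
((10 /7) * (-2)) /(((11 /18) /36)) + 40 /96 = -155135 /924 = -167.90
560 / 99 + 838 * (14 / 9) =43204 / 33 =1309.21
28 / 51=0.55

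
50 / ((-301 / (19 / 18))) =-475 / 2709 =-0.18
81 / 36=9 / 4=2.25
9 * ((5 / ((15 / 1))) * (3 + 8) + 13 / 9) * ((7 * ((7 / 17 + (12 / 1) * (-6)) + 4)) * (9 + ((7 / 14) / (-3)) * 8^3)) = 28241654 / 17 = 1661273.76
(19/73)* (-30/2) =-285/73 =-3.90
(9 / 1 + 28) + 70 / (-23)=781 / 23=33.96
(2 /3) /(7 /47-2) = -94 /261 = -0.36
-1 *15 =-15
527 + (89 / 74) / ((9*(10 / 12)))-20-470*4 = -761926 / 555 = -1372.84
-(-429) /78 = 11 /2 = 5.50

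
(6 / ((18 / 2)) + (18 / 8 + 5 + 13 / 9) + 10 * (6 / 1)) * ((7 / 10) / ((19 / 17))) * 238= 35360017 / 3420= 10339.19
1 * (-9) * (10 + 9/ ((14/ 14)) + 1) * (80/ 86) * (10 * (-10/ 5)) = 144000/ 43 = 3348.84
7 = 7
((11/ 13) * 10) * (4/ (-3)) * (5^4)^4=-67138671875000/ 39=-1721504407051.28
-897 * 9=-8073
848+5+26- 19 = 860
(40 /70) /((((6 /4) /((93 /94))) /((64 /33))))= 7936 /10857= 0.73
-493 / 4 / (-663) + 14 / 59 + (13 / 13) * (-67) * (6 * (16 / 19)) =-59126123 / 174876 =-338.10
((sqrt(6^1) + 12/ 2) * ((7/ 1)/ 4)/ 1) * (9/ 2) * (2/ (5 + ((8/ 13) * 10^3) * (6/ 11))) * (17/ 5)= 153153 * sqrt(6)/ 974300 + 459459/ 487150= 1.33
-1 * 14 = -14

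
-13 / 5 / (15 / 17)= -221 / 75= -2.95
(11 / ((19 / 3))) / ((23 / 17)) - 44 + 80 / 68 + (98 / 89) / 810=-11123086934 / 267778305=-41.54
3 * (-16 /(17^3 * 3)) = -16 /4913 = -0.00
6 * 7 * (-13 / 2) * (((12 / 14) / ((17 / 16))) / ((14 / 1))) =-1872 / 119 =-15.73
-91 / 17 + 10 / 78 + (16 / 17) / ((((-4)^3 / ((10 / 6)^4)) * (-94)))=-5.22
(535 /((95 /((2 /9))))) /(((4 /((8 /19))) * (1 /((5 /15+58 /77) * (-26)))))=-2793128 /750519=-3.72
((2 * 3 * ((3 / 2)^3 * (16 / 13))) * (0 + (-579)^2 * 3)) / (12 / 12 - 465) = -81463563 / 1508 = -54020.93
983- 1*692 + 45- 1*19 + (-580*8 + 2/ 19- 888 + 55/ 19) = -5208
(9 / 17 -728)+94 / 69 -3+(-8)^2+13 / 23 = -779509 / 1173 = -664.54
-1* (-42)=42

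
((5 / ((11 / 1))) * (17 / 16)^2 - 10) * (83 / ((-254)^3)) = 2217345 / 46145972224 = 0.00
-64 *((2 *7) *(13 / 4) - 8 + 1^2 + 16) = -3488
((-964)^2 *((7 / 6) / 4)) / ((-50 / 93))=-12603577 / 25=-504143.08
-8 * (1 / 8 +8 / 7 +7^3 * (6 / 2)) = -57695 / 7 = -8242.14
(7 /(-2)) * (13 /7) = -13 /2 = -6.50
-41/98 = -0.42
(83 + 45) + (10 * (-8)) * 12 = -832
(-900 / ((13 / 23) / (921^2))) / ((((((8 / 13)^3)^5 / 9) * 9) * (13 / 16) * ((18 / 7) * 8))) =-1034067110245950089816325 / 8796093022208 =-117559819755.79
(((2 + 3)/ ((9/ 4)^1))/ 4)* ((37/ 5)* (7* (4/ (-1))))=-1036/ 9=-115.11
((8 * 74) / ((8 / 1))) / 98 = 37 / 49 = 0.76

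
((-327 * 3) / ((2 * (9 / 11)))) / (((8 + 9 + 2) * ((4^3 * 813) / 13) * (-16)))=0.00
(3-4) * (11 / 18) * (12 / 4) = -11 / 6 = -1.83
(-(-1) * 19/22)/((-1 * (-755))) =0.00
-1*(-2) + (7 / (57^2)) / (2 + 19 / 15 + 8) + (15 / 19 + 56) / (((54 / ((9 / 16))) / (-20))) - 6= -7726643 / 488072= -15.83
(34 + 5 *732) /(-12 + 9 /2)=-492.53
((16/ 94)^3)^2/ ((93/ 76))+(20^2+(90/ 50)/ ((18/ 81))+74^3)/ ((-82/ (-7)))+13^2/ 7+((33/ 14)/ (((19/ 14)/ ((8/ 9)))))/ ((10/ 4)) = 3788458445829216174179/ 109329053811608820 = 34651.89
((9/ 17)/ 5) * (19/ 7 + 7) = 36/ 35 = 1.03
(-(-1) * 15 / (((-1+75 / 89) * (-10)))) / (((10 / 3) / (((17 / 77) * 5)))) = 13617 / 4312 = 3.16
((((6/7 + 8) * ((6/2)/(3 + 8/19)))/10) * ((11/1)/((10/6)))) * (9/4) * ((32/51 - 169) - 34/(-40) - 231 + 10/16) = -141995040363/30940000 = -4589.37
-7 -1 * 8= -15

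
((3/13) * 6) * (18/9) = 36/13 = 2.77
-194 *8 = -1552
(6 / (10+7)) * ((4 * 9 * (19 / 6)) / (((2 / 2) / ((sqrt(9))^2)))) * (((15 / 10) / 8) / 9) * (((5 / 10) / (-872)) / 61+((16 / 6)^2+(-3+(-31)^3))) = -1625619223329 / 7234112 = -224715.79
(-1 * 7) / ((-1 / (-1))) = -7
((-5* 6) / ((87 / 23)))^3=-12167000 / 24389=-498.87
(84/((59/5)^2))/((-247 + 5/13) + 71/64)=-582400/237010847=-0.00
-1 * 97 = -97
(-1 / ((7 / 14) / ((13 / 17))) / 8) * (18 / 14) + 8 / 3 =3457 / 1428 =2.42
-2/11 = -0.18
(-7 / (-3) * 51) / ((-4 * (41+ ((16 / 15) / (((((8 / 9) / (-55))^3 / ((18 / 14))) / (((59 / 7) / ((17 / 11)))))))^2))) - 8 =-17844857118607473565704 / 2230607139823291866401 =-8.00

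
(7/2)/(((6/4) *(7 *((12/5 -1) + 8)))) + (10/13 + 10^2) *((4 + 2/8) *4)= 3140135/1833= 1713.11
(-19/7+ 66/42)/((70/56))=-32/35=-0.91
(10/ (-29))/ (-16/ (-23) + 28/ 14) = -115/ 899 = -0.13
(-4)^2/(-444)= -4/111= -0.04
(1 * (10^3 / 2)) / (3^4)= 500 / 81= 6.17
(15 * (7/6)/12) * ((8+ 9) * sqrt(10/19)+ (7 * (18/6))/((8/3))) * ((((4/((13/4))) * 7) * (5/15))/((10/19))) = 160.80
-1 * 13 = -13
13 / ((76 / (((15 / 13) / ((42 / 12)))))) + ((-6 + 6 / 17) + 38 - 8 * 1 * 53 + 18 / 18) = -1766251 / 4522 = -390.59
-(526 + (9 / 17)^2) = -152095 / 289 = -526.28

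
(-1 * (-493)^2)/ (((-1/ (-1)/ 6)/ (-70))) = 102080580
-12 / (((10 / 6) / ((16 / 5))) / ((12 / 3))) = -2304 / 25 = -92.16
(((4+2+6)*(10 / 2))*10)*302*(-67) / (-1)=12140400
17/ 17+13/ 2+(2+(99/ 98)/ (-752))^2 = 62428480969/ 5431100416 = 11.49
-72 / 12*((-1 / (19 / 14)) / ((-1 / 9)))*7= -5292 / 19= -278.53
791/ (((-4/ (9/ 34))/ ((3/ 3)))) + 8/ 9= -62983/ 1224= -51.46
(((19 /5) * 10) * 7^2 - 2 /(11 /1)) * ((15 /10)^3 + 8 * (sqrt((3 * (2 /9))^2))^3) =3176960 /297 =10696.84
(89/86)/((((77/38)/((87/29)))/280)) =202920/473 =429.01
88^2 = 7744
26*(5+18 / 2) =364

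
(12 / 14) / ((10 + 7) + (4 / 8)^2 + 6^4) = 8 / 12257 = 0.00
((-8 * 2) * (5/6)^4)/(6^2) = -0.21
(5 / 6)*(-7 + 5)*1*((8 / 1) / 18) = -0.74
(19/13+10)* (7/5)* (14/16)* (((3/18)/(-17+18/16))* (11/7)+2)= 551747/19812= 27.85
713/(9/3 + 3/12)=2852/13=219.38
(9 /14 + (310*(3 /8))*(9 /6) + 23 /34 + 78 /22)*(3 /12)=1876999 /41888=44.81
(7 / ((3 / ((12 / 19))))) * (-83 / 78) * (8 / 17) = -9296 / 12597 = -0.74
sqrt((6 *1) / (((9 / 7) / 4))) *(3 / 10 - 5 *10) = -497 *sqrt(42) / 15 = -214.73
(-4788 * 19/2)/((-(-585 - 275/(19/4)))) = -123462/1745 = -70.75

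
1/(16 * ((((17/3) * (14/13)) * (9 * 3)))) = 13/34272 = 0.00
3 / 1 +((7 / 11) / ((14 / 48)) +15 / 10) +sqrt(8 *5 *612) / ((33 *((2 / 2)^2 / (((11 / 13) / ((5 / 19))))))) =147 / 22 +76 *sqrt(170) / 65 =21.93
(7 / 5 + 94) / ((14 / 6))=1431 / 35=40.89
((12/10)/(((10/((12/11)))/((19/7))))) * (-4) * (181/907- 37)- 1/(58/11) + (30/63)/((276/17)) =546526838399/10481087925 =52.14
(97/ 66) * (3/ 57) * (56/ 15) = 2716/ 9405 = 0.29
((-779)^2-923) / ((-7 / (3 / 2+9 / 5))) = -9997647 / 35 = -285647.06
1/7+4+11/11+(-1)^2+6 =85/7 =12.14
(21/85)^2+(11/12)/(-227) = 1121809/19680900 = 0.06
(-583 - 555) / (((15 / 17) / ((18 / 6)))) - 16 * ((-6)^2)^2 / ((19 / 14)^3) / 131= -17667439954 / 4492645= -3932.53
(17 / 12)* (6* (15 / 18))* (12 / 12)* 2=85 / 6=14.17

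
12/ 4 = 3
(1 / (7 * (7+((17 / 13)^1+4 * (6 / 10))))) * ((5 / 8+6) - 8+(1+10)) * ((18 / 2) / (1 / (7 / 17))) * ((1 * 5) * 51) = 225225 / 1856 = 121.35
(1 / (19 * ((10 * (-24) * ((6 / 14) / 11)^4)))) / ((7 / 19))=-5021863 / 19440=-258.33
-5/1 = -5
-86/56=-43/28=-1.54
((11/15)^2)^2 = 14641/50625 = 0.29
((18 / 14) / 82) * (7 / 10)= 0.01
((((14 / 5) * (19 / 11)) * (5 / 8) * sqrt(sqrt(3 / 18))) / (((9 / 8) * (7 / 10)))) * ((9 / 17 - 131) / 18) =-17.78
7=7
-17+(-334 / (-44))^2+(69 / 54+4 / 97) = 17721379 / 422532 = 41.94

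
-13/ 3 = -4.33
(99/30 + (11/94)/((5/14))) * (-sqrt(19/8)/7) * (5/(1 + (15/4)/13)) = -3.10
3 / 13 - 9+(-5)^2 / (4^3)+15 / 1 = 5509 / 832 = 6.62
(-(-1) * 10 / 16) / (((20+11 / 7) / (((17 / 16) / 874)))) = 595 / 16892672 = 0.00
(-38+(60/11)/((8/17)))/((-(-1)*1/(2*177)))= -102837/11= -9348.82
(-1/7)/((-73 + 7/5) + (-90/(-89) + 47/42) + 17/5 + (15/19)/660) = 1116060/516155029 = 0.00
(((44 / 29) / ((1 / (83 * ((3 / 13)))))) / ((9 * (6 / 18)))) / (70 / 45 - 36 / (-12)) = 32868 / 15457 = 2.13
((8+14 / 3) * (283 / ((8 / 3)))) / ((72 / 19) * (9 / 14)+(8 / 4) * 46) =715141 / 50240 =14.23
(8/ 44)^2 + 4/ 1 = 488/ 121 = 4.03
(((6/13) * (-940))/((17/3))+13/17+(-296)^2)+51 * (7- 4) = 19380198/221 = 87693.20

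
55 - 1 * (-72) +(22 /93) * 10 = 12031 /93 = 129.37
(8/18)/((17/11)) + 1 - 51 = -7606/153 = -49.71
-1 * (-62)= 62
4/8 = 1/2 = 0.50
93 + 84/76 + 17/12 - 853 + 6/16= -345239/456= -757.10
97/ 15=6.47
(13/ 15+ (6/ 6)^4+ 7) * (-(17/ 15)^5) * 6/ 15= -6.63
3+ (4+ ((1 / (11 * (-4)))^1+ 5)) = 527 / 44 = 11.98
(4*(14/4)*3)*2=84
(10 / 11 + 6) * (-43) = -297.09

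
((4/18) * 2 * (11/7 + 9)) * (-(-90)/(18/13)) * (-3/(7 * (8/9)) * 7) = -7215/7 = -1030.71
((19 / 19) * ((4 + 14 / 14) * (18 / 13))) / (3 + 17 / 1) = 9 / 26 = 0.35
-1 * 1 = -1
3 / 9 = 1 / 3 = 0.33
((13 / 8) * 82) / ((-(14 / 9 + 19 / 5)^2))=-1079325 / 232324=-4.65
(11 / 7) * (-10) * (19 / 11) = -190 / 7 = -27.14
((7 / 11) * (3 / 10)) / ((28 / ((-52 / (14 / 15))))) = -0.38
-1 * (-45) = 45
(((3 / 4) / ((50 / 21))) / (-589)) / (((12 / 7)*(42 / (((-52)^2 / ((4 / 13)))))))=-15379 / 235600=-0.07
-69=-69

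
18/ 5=3.60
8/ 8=1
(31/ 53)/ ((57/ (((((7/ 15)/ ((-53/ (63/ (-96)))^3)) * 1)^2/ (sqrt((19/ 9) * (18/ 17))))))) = 4825138437 * sqrt(646)/ 22767123499408674940518400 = 0.00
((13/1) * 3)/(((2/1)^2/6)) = 117/2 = 58.50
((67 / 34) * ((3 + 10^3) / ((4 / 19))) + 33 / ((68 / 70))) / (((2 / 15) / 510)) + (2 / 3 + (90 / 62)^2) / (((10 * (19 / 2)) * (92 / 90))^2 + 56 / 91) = 687920747856325119 / 19087451192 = 36040471.88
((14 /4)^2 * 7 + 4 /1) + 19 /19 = 363 /4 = 90.75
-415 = -415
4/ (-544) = -1/ 136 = -0.01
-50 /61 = -0.82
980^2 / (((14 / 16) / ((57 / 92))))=15640800 / 23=680034.78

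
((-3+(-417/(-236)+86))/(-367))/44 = -20005/3810928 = -0.01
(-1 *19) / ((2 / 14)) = -133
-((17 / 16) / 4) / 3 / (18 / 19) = -323 / 3456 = -0.09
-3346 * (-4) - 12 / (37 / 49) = 494620 / 37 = 13368.11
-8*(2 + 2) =-32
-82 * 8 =-656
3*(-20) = -60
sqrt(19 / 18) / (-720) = -0.00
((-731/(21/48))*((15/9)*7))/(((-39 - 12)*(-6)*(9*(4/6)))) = -860/81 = -10.62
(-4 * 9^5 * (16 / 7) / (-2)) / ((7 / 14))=3779136 / 7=539876.57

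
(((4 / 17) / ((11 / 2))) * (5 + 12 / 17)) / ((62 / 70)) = 27160 / 98549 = 0.28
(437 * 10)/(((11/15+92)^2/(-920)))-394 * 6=-5478648684/1934881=-2831.52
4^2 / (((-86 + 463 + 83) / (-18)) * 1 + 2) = -36 / 53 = -0.68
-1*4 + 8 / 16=-7 / 2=-3.50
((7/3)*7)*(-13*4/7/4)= -91/3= -30.33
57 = 57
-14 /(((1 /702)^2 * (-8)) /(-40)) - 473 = -34496753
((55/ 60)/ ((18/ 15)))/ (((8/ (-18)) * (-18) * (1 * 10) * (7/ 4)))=11/ 2016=0.01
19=19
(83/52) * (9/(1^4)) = 747/52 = 14.37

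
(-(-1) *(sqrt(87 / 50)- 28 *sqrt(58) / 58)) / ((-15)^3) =-sqrt(174) / 33750+14 *sqrt(58) / 97875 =0.00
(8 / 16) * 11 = 11 / 2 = 5.50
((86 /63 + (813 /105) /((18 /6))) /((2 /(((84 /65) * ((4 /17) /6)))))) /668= 1243 /8304075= 0.00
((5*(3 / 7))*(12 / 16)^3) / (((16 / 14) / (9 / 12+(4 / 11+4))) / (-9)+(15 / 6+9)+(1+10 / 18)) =820125 / 11821472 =0.07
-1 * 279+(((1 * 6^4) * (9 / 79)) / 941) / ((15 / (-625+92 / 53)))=-5624686269 / 19699835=-285.52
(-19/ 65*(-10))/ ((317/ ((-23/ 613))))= -874/ 2526173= -0.00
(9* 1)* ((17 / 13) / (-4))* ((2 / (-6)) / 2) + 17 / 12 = 595 / 312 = 1.91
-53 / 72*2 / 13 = -53 / 468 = -0.11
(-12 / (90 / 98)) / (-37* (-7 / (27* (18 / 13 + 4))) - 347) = 3528 / 93209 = 0.04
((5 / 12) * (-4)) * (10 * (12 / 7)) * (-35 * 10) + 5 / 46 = 460005 / 46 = 10000.11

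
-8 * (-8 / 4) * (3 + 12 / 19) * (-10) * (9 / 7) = -99360 / 133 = -747.07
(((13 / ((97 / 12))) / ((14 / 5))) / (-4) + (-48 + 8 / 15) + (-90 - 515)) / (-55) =13293671 / 1120350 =11.87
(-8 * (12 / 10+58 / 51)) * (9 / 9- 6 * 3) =4768 / 15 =317.87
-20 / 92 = -5 / 23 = -0.22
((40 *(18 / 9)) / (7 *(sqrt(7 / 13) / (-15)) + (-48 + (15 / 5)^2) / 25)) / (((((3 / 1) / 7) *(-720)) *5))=0.03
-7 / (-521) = 7 / 521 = 0.01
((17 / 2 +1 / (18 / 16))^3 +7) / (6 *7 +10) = 4867633 / 303264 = 16.05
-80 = -80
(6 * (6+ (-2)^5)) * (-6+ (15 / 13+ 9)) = -648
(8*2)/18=8/9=0.89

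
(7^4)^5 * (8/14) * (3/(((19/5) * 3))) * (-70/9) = -15958453259522400200/171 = -93324288067382457.31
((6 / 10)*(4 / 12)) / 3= 1 / 15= 0.07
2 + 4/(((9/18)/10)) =82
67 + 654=721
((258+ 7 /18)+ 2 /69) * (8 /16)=106985 /828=129.21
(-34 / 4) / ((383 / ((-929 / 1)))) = 15793 / 766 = 20.62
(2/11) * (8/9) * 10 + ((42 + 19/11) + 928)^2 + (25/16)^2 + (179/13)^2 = 44497169932505/47114496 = 944447.54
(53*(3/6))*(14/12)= 371/12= 30.92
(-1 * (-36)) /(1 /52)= 1872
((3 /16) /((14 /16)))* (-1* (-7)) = 3 /2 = 1.50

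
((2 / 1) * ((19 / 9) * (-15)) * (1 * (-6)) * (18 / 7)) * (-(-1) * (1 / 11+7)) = 533520 / 77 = 6928.83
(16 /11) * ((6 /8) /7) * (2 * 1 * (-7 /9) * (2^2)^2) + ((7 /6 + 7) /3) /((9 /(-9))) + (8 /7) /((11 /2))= -8861 /1386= -6.39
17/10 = 1.70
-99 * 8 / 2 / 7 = -396 / 7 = -56.57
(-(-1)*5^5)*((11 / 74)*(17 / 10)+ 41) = 19079375 / 148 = 128914.70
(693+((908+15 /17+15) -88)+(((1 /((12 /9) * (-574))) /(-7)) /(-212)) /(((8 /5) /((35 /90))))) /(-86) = -607256219051 /34158308352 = -17.78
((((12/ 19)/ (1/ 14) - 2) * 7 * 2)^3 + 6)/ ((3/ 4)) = 24114436616/ 20577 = 1171912.16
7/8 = 0.88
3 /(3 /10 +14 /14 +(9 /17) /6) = 255 /118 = 2.16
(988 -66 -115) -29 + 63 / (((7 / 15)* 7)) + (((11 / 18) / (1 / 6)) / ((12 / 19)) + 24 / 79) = 15993989 / 19908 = 803.40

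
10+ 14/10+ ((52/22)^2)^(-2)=26120837/2284880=11.43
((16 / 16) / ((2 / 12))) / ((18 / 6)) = 2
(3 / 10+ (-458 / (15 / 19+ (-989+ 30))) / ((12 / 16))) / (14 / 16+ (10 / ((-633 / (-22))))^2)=136750881684 / 145284926845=0.94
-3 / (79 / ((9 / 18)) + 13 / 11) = -33 / 1751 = -0.02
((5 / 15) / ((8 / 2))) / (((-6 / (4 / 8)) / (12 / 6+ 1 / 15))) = -31 / 2160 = -0.01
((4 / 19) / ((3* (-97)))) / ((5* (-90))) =0.00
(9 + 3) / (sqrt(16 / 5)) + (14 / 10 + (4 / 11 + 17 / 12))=2099 / 660 + 3 * sqrt(5)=9.89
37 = 37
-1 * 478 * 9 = -4302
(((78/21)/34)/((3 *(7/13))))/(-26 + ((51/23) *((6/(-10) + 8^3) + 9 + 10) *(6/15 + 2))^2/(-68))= -4298125/7448352751686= -0.00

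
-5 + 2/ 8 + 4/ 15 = -269/ 60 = -4.48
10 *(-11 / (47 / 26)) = -2860 / 47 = -60.85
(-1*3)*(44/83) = -132/83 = -1.59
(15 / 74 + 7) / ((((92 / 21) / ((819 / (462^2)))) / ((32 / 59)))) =20787 / 6075289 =0.00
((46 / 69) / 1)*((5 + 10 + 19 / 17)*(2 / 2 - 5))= -2192 / 51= -42.98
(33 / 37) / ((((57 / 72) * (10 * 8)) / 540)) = 5346 / 703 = 7.60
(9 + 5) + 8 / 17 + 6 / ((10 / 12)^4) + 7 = 360317 / 10625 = 33.91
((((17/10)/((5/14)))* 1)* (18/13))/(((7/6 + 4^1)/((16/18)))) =11424/10075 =1.13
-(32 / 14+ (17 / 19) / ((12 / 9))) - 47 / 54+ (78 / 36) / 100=-2733089 / 718200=-3.81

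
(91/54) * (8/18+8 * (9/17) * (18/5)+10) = 894257/20655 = 43.29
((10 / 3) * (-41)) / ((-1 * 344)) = 205 / 516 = 0.40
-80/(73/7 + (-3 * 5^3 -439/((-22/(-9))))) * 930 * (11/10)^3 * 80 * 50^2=3050013120000/83801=36395903.63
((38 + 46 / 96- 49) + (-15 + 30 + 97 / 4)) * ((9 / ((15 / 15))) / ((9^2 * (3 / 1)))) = 1379 / 1296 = 1.06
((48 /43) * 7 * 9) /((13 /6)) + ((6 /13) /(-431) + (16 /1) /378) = 1479870766 /45535581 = 32.50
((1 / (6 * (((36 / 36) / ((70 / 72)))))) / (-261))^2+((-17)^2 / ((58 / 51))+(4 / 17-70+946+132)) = 68205481862201 / 54030307392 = 1262.36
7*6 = 42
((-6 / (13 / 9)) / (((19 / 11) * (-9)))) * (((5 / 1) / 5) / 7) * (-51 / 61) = -3366 / 105469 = -0.03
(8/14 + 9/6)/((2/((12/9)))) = 29/21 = 1.38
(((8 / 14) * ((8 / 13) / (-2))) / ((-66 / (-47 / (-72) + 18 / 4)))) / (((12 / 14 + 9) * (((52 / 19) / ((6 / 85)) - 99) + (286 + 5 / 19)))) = 7049 / 1144137852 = 0.00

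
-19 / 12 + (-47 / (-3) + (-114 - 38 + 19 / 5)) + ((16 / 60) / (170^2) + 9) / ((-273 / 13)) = -1224832579 / 9103500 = -134.55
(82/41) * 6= 12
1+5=6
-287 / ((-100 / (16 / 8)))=287 / 50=5.74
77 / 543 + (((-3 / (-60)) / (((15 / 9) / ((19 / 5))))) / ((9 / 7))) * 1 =62573 / 271500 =0.23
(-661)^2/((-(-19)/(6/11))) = 2621526/209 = 12543.19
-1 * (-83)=83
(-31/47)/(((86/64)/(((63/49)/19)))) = -8928/268793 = -0.03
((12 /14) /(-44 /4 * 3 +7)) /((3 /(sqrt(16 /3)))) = -4 * sqrt(3) /273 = -0.03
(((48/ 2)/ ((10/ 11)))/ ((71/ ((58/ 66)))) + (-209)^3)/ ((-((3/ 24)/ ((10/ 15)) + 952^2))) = 51854586864/ 5147807785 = 10.07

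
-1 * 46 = -46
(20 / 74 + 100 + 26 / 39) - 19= 9095 / 111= 81.94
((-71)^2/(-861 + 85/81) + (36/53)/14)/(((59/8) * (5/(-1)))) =150233283/952937615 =0.16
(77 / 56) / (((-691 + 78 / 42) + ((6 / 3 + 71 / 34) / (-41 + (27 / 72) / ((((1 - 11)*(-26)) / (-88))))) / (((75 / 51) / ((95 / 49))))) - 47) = -5763527 / 3086206952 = -0.00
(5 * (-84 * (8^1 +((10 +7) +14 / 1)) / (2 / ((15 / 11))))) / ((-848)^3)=61425 / 3353901056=0.00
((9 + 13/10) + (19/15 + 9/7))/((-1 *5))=-2699/1050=-2.57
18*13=234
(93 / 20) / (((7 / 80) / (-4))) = -1488 / 7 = -212.57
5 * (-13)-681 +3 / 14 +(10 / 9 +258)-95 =-73291 / 126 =-581.67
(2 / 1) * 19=38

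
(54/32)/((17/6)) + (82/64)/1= 1021/544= 1.88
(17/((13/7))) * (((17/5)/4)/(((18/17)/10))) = 34391/468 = 73.49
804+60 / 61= 49104 / 61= 804.98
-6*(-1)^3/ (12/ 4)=2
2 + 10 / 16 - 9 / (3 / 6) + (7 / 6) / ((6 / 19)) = -841 / 72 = -11.68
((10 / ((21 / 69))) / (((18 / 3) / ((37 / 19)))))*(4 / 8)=4255 / 798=5.33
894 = 894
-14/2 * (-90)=630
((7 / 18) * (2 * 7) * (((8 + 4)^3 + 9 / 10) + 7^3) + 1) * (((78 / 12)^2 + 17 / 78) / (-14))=-1345300325 / 39312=-34221.11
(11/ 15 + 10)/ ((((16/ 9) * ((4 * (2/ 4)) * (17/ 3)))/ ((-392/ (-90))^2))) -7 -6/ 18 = 2.77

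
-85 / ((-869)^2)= -85 / 755161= -0.00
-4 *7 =-28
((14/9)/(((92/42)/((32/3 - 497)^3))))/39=-152181533371/72657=-2094519.91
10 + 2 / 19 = 10.11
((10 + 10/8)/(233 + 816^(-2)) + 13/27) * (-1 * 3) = -2219131597/1396300041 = -1.59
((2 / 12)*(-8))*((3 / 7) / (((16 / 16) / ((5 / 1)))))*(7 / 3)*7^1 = -46.67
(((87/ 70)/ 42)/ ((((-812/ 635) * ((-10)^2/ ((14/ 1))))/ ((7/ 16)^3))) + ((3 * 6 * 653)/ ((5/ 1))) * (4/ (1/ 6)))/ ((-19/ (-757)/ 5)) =139949946288947/ 12451840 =11239298.47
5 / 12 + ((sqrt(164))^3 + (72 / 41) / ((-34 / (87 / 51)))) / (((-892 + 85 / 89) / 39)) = 4741790923 / 11275934964 - 1138488*sqrt(41) / 79303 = -91.50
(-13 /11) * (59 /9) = -767 /99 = -7.75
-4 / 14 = -0.29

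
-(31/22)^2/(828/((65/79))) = -62465/31659408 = -0.00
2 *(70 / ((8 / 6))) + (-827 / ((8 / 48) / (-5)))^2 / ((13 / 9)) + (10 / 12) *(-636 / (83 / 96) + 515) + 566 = 2758835954039 / 6474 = 426140864.08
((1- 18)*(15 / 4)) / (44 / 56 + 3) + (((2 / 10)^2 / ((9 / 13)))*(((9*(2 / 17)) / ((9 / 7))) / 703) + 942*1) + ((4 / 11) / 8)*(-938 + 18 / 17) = 251560748417 / 285031350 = 882.57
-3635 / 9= -403.89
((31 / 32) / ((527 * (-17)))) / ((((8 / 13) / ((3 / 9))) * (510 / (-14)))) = 91 / 56597760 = 0.00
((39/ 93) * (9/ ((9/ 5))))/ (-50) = -13/ 310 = -0.04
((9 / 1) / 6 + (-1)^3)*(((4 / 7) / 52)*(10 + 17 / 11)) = 127 / 2002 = 0.06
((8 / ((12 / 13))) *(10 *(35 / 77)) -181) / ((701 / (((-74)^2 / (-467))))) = 25589348 / 10803111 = 2.37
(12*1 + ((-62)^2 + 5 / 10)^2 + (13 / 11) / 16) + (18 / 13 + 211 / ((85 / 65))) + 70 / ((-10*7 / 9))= 14780346.06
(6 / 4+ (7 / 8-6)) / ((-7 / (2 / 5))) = 29 / 140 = 0.21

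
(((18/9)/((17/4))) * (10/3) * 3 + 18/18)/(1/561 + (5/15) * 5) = 1067/312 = 3.42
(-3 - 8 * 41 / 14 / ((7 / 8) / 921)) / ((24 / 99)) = -101735.89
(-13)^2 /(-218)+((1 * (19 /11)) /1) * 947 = 3920615 /2398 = 1634.95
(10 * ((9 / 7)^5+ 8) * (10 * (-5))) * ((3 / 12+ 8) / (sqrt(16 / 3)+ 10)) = -11973121875 / 2386594+ 798208125 * sqrt(3) / 1193297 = -3858.24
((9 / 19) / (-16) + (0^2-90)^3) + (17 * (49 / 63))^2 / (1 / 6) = -5975022355 / 8208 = -727951.07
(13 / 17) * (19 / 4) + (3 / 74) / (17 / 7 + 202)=4359541 / 1200132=3.63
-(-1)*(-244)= -244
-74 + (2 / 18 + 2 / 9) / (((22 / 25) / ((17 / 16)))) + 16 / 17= -1304327 / 17952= -72.66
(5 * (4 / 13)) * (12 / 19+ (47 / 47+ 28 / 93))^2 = 233244500 / 40589757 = 5.75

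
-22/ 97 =-0.23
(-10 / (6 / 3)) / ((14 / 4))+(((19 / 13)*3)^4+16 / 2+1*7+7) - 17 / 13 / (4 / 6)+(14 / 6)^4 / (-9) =384.91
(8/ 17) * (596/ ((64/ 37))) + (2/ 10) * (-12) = 27157/ 170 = 159.75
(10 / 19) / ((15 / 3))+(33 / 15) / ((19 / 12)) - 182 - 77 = -24463 / 95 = -257.51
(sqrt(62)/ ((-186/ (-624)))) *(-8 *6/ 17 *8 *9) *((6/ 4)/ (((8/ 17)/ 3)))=-202176 *sqrt(62)/ 31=-51352.76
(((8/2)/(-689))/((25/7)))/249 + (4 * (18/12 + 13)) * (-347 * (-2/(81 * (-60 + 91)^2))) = 57546551584/111287331675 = 0.52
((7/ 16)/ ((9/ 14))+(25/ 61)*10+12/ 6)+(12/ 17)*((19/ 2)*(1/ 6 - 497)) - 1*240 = -266171707/ 74664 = -3564.93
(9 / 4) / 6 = 3 / 8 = 0.38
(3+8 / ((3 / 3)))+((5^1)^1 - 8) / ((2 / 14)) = -10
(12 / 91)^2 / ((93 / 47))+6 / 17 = 1578618 / 4364087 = 0.36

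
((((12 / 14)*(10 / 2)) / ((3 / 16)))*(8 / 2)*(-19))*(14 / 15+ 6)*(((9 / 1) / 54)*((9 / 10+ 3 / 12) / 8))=-90896 / 315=-288.56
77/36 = 2.14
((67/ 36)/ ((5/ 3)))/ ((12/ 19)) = 1273/ 720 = 1.77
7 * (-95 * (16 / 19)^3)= -143360 / 361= -397.12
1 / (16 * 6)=1 / 96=0.01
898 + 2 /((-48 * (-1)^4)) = 21551 /24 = 897.96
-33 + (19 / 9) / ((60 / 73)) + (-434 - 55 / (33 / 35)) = -282293 / 540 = -522.76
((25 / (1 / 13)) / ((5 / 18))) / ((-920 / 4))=-117 / 23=-5.09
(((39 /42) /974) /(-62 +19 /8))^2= 676 /2644178444649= 0.00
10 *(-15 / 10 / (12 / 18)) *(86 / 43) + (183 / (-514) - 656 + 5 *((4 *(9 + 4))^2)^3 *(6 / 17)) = 304862794890431 / 8738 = 34889310470.41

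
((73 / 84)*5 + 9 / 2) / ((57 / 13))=9659 / 4788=2.02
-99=-99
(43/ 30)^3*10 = 79507/ 2700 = 29.45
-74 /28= -37 /14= -2.64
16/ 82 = 8/ 41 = 0.20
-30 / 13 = -2.31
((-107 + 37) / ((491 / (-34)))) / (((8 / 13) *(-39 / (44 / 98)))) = -935 / 10311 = -0.09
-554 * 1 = -554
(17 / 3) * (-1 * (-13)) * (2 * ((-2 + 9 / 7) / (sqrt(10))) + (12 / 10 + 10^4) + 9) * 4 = 44245084 / 15 - 884 * sqrt(10) / 21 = 2949539.15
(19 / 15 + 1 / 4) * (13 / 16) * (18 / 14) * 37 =18759 / 320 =58.62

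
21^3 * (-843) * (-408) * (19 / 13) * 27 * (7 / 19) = 602015157576 / 13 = 46308858275.08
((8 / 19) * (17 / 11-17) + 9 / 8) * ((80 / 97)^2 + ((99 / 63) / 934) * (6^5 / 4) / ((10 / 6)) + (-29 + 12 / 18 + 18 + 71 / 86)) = 2451265217969107 / 66341360334480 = 36.95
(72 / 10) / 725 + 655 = 2374411 / 3625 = 655.01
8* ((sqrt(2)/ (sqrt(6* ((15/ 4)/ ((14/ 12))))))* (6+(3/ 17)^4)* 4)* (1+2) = 5346208* sqrt(210)/ 417605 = 185.52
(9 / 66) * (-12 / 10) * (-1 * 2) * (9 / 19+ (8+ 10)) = 6318 / 1045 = 6.05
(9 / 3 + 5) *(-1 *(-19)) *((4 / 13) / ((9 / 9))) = 608 / 13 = 46.77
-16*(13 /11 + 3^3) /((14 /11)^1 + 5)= -4960 /69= -71.88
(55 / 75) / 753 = 11 / 11295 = 0.00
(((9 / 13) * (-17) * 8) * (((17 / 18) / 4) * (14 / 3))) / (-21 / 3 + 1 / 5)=595 / 39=15.26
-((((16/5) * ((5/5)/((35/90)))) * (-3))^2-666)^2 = -4809977316/1500625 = -3205.32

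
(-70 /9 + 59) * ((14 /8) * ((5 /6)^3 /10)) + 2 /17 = 1402579 /264384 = 5.31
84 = 84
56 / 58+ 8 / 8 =57 / 29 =1.97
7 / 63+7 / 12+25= 925 / 36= 25.69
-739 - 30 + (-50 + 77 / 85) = -69538 / 85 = -818.09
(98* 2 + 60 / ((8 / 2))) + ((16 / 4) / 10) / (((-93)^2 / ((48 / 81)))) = 246366797 / 1167615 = 211.00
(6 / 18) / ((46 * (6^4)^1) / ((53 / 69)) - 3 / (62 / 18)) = 1643 / 382551579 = 0.00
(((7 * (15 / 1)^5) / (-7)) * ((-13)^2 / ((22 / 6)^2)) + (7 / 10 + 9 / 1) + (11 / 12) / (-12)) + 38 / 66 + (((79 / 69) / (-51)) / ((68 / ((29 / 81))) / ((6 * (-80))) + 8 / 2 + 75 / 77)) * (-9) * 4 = -132969090348027004777 / 13929997253040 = -9545521.65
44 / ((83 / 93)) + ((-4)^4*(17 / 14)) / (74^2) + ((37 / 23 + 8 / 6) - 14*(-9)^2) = -59365687355 / 54881841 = -1081.70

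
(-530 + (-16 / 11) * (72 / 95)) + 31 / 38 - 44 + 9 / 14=-4196204 / 7315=-573.64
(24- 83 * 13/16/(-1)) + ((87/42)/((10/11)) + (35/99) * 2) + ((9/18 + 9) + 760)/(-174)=144699571/1607760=90.00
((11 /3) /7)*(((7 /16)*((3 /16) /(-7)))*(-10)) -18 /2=-8009 /896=-8.94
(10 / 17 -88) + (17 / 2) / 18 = -53207 / 612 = -86.94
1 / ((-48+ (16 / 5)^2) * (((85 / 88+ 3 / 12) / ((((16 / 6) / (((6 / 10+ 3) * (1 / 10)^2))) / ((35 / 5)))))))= -0.23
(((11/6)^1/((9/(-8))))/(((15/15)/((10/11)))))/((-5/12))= 32/9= 3.56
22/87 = 0.25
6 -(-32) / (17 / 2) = 166 / 17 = 9.76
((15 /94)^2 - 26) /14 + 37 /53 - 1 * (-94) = 608706293 /6556312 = 92.84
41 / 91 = 0.45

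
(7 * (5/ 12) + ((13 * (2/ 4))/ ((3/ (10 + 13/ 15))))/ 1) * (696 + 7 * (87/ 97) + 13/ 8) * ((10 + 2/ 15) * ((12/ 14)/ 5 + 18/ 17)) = 3015357234593/ 12985875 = 232202.85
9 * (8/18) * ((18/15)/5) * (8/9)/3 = 64/225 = 0.28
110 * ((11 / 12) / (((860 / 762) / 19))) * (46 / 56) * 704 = 295476676 / 301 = 981650.09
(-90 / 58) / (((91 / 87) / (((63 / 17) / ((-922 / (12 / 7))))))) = 7290 / 713167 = 0.01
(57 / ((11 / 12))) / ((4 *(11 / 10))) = 1710 / 121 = 14.13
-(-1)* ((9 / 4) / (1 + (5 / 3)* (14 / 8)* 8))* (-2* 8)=-108 / 73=-1.48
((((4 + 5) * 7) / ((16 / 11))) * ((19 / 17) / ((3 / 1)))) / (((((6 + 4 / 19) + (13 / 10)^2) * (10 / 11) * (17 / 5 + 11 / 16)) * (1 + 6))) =2184050 / 27815383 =0.08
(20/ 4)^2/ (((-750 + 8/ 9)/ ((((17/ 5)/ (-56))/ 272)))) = 45/ 6040832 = 0.00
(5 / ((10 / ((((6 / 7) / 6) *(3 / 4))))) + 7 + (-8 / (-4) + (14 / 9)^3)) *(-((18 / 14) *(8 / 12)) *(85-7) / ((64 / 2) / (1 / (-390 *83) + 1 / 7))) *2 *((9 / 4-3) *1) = 16934489921 / 2951665920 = 5.74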